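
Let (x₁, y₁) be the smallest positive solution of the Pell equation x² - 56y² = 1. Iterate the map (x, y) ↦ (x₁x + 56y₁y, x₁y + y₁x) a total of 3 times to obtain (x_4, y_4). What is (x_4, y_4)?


Step 1: Find the fundamental solution (x₁, y₁) of x² - 56y² = 1.
  Expand √56 as a continued fraction. a₀ = ⌊√56⌋ = 7; iterate m_{k+1} = d_k·a_k − m_k, d_{k+1} = (56 − m_{k+1}²)/d_k, a_{k+1} = ⌊(a₀ + m_{k+1})/d_{k+1}⌋ (starting m₀ = 0, d₀ = 1), with convergents p_k = a_k·p_{k-1} + p_{k-2}, q_k = a_k·q_{k-1} + q_{k-2} (p₋₁ = 1, q₋₁ = 0):
  k = 0: a₀ = 7; p₀/q₀ = 7/1; p₀² − 56·q₀² = 49 − 56 = -7.
  k = 1: m = 7, d = 7, a = ⌊(7 + 7)/7⌋ = 2; p/q = (2·7 + 1)/(2·1 + 0) = 15/2; p² − 56·q² = 225 − 224 = 1.
  The first convergent with p² − 56·q² = 1 gives the fundamental solution (x₁, y₁) = (15, 2).
Step 2: Apply the recurrence (x_{n+1}, y_{n+1}) = (x₁x_n + 56y₁y_n, x₁y_n + y₁x_n) repeatedly.
  From (x_1, y_1) = (15, 2): x_2 = 15·15 + 56·2·2 = 449; y_2 = 15·2 + 2·15 = 60.
  From (x_2, y_2) = (449, 60): x_3 = 15·449 + 56·2·60 = 13455; y_3 = 15·60 + 2·449 = 1798.
  From (x_3, y_3) = (13455, 1798): x_4 = 15·13455 + 56·2·1798 = 403201; y_4 = 15·1798 + 2·13455 = 53880.
Step 3: Verify x_4² - 56·y_4² = 162571046401 - 162571046400 = 1 (should be 1). ✓

(x_1, y_1) = (15, 2); (x_4, y_4) = (403201, 53880).


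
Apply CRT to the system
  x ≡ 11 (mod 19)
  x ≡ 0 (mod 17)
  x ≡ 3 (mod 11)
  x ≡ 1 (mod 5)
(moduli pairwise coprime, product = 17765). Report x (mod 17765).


Product of moduli M = 19 · 17 · 11 · 5 = 17765.
Merge one congruence at a time:
  Start: x ≡ 11 (mod 19).
  Combine with x ≡ 0 (mod 17); new modulus lcm = 323.
    Write x = 11 + 19·t and substitute into x ≡ 0 (mod 17): 19·t ≡ 0 − 11 = -11 (mod 17).
    Reduce coefficients mod 17: 2·t ≡ 6 (mod 17).
    The inverse of 2 mod 17 is 9 (since 2·9 = 18 = 1·17 + 1), so t ≡ 9·6 = 54 ≡ 3 (mod 17).
    Then x = 11 + 19·3 = 68, valid modulo lcm(19, 17) = 323: x ≡ 68 (mod 323).
  Combine with x ≡ 3 (mod 11); new modulus lcm = 3553.
    Write x = 68 + 323·t and substitute into x ≡ 3 (mod 11): 323·t ≡ 3 − 68 = -65 (mod 11).
    Reduce coefficients mod 11: 4·t ≡ 1 (mod 11).
    The inverse of 4 mod 11 is 3 (since 4·3 = 12 = 1·11 + 1), so t ≡ 3·1 = 3 ≡ 3 (mod 11).
    Then x = 68 + 323·3 = 1037, valid modulo lcm(323, 11) = 3553: x ≡ 1037 (mod 3553).
  Combine with x ≡ 1 (mod 5); new modulus lcm = 17765.
    Write x = 1037 + 3553·t and substitute into x ≡ 1 (mod 5): 3553·t ≡ 1 − 1037 = -1036 (mod 5).
    Reduce coefficients mod 5: 3·t ≡ 4 (mod 5).
    The inverse of 3 mod 5 is 2 (since 3·2 = 6 = 1·5 + 1), so t ≡ 2·4 = 8 ≡ 3 (mod 5).
    Then x = 1037 + 3553·3 = 11696, valid modulo lcm(3553, 5) = 17765: x ≡ 11696 (mod 17765).
Verify against each original: 11696 mod 19 = 11, 11696 mod 17 = 0, 11696 mod 11 = 3, 11696 mod 5 = 1.

x ≡ 11696 (mod 17765).


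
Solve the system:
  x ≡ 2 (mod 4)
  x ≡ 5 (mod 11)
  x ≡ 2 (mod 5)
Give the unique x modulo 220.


Moduli 4, 11, 5 are pairwise coprime; by CRT there is a unique solution modulo M = 4 · 11 · 5 = 220.
Solve pairwise, accumulating the modulus:
  Start with x ≡ 2 (mod 4).
  Combine with x ≡ 5 (mod 11): since gcd(4, 11) = 1, we get a unique residue mod 44.
    Write x = 2 + 4·t and substitute into x ≡ 5 (mod 11): 4·t ≡ 5 − 2 = 3 (mod 11).
    The inverse of 4 mod 11 is 3 (since 4·3 = 12 = 1·11 + 1), so t ≡ 3·3 = 9 ≡ 9 (mod 11).
    Then x = 2 + 4·9 = 38, valid modulo lcm(4, 11) = 44: x ≡ 38 (mod 44).
  Combine with x ≡ 2 (mod 5): since gcd(44, 5) = 1, we get a unique residue mod 220.
    Write x = 38 + 44·t and substitute into x ≡ 2 (mod 5): 44·t ≡ 2 − 38 = -36 (mod 5).
    Reduce coefficients mod 5: 4·t ≡ 4 (mod 5).
    The inverse of 4 mod 5 is 4 (since 4·4 = 16 = 3·5 + 1), so t ≡ 4·4 = 16 ≡ 1 (mod 5).
    Then x = 38 + 44·1 = 82, valid modulo lcm(44, 5) = 220: x ≡ 82 (mod 220).
Verify: 82 mod 4 = 2 ✓, 82 mod 11 = 5 ✓, 82 mod 5 = 2 ✓.

x ≡ 82 (mod 220).


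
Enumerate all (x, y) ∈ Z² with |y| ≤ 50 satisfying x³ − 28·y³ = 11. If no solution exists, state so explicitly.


The equation is x³ - 28y³ = 11. For fixed y, x³ = 28·y³ + 11, so a solution requires the RHS to be a perfect cube.
Strategy: iterate y from -50 to 50, compute RHS = 28·y³ + 11, and check whether it is a (positive or negative) perfect cube.
Check small values of y:
  y = 0: RHS = 11 is not a perfect cube.
  y = 1: RHS = 39 is not a perfect cube.
  y = -1: RHS = -17 is not a perfect cube.
  y = 2: RHS = 235 is not a perfect cube.
  y = -2: RHS = -213 is not a perfect cube.
  y = 3: RHS = 767 is not a perfect cube.
  y = -3: RHS = -745 is not a perfect cube.
Continuing the search up to |y| = 50 finds no solutions either.
No (x, y) in the scanned range satisfies the equation.

No integer solutions with |y| ≤ 50.


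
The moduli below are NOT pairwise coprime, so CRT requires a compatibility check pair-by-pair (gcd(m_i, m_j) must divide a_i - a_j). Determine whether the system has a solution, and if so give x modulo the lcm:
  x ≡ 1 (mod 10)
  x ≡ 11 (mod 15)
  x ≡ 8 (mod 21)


Moduli 10, 15, 21 are not pairwise coprime, so CRT works modulo lcm(m_i) when all pairwise compatibility conditions hold.
Pairwise compatibility: gcd(m_i, m_j) must divide a_i - a_j for every pair.
Merge one congruence at a time:
  Start: x ≡ 1 (mod 10).
  Combine with x ≡ 11 (mod 15): gcd(10, 15) = 5; 11 - 1 = 10, which IS divisible by 5, so compatible.
    Write x = 1 + 10·t and substitute into x ≡ 11 (mod 15): 10·t ≡ 11 − 1 = 10 (mod 15).
    Divide the congruence (and modulus) by g = 5: 2·t ≡ 2 (mod 3).
    The inverse of 2 mod 3 is 2 (since 2·2 = 4 = 1·3 + 1), so t ≡ 2·2 = 4 ≡ 1 (mod 3).
    Then x = 1 + 10·1 = 11, valid modulo lcm(10, 15) = 30: x ≡ 11 (mod 30).
  Combine with x ≡ 8 (mod 21): gcd(30, 21) = 3; 8 - 11 = -3, which IS divisible by 3, so compatible.
    Write x = 11 + 30·t and substitute into x ≡ 8 (mod 21): 30·t ≡ 8 − 11 = -3 (mod 21).
    Divide the congruence (and modulus) by g = 3: 10·t ≡ -1 (mod 7).
    Reduce coefficients mod 7: 3·t ≡ 6 (mod 7).
    The inverse of 3 mod 7 is 5 (since 3·5 = 15 = 2·7 + 1), so t ≡ 5·6 = 30 ≡ 2 (mod 7).
    Then x = 11 + 30·2 = 71, valid modulo lcm(30, 21) = 210: x ≡ 71 (mod 210).
Verify: 71 mod 10 = 1, 71 mod 15 = 11, 71 mod 21 = 8.

x ≡ 71 (mod 210).


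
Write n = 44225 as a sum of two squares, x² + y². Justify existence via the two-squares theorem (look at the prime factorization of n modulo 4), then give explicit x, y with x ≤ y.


Step 1: Factor n = 44225 = 5^2 · 29 · 61.
Step 2: Check the mod-4 condition on each prime factor: 5 ≡ 1 (mod 4), exponent 2; 29 ≡ 1 (mod 4), exponent 1; 61 ≡ 1 (mod 4), exponent 1.
All primes ≡ 3 (mod 4) appear to even exponent (or don't appear), so by the two-squares theorem n IS expressible as a sum of two squares.
Step 3: Build a representation. Group n = k² · m with k = 5 and m = 29 · 61 = 1769 (a product of primes ≡ 1 (mod 4)); a representation of m scales to one of n via (k·x)² + (k·y)² = k²(x² + y²). Each prime p ≡ 1 (mod 4) is itself a sum of two squares; find a² by testing p − a² for a perfect square:
  29: 29 − 1² = 28, 29 − 2² = 25 = 5² ⇒ 29 = 2² + 5².
  61: 61 − 1² = 60, 61 − 2² = 57, 61 − 3² = 52, 61 − 4² = 45, 61 − 5² = 36 = 6² ⇒ 61 = 5² + 6².
  Combine using the Brahmagupta–Fibonacci identity (a² + b²)(c² + d²) = (ac − bd)² + (ad + bc)² = (ac + bd)² + (ad − bc)²:
  29 · 61 = 1769: from (2² + 5²)(5² + 6²), take (2·5 − 5·6, 2·6 + 5·5) = (10 − 30, 12 + 25) = (-20, 37); dropping signs (only squares matter) gives (20, 37); check 20² + 37² = 400 + 1369 = 1769 ✓.
  Scale by k = 5: (5·20, 5·37) = (100, 185).
Step 4: Order so x ≤ y and verify: 100² + 185² = 10000 + 34225 = 44225 = n. ✓

n = 44225 = 100² + 185² (one valid representation with x ≤ y).


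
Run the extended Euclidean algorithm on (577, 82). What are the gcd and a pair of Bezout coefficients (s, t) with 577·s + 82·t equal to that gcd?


Euclidean algorithm on (577, 82) — divide until remainder is 0:
  577 = 7 · 82 + 3
  82 = 27 · 3 + 1
  3 = 3 · 1 + 0
gcd(577, 82) = 1.
Track Bezout coefficients alongside the remainders: start with r₀ = 577 = a·1 + b·0 (s = 1, t = 0) and r₁ = 82 = a·0 + b·1 (s = 0, t = 1); each new remainder r_{k+1} = r_{k-1} − q_k·r_k inherits s_{k+1} = s_{k-1} − q_k·s_k, t_{k+1} = t_{k-1} − q_k·t_k, so r_k = a·s_k + b·t_k at every step:
  q = 7: r = 3, s = 1 − 7·0 = 1, t = 0 − 7·1 = -7  (check: 577·1 + 82·(-7) = 3)
  q = 27: r = 1, s = 0 − 27·1 = -27, t = 1 − 27·(-7) = 190  (check: 577·(-27) + 82·190 = 1)
The row with r = 1 (the gcd) gives the Bezout coefficients s = -27, t = 190.
Result: 577 · (-27) + 82 · (190) = 1.

gcd(577, 82) = 1; s = -27, t = 190 (check: 577·(-27) + 82·190 = 1).


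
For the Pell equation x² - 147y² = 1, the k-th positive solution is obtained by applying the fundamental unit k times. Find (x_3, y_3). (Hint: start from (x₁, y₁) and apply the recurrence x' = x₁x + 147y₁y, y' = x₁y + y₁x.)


Step 1: Find the fundamental solution (x₁, y₁) of x² - 147y² = 1.
  Expand √147 as a continued fraction. a₀ = ⌊√147⌋ = 12; iterate m_{k+1} = d_k·a_k − m_k, d_{k+1} = (147 − m_{k+1}²)/d_k, a_{k+1} = ⌊(a₀ + m_{k+1})/d_{k+1}⌋ (starting m₀ = 0, d₀ = 1), with convergents p_k = a_k·p_{k-1} + p_{k-2}, q_k = a_k·q_{k-1} + q_{k-2} (p₋₁ = 1, q₋₁ = 0):
  k = 0: a₀ = 12; p₀/q₀ = 12/1; p₀² − 147·q₀² = 144 − 147 = -3.
  k = 1: m = 12, d = 3, a = ⌊(12 + 12)/3⌋ = 8; p/q = (8·12 + 1)/(8·1 + 0) = 97/8; p² − 147·q² = 9409 − 9408 = 1.
  The first convergent with p² − 147·q² = 1 gives the fundamental solution (x₁, y₁) = (97, 8).
Step 2: Apply the recurrence (x_{n+1}, y_{n+1}) = (x₁x_n + 147y₁y_n, x₁y_n + y₁x_n) repeatedly.
  From (x_1, y_1) = (97, 8): x_2 = 97·97 + 147·8·8 = 18817; y_2 = 97·8 + 8·97 = 1552.
  From (x_2, y_2) = (18817, 1552): x_3 = 97·18817 + 147·8·1552 = 3650401; y_3 = 97·1552 + 8·18817 = 301080.
Step 3: Verify x_3² - 147·y_3² = 13325427460801 - 13325427460800 = 1 (should be 1). ✓

(x_1, y_1) = (97, 8); (x_3, y_3) = (3650401, 301080).


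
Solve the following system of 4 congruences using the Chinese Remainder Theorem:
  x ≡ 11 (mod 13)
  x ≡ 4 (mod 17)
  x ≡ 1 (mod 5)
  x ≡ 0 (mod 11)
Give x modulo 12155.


Product of moduli M = 13 · 17 · 5 · 11 = 12155.
Merge one congruence at a time:
  Start: x ≡ 11 (mod 13).
  Combine with x ≡ 4 (mod 17); new modulus lcm = 221.
    Write x = 11 + 13·t and substitute into x ≡ 4 (mod 17): 13·t ≡ 4 − 11 = -7 (mod 17).
    Reduce coefficients mod 17: 13·t ≡ 10 (mod 17).
    The inverse of 13 mod 17 is 4 (since 13·4 = 52 = 3·17 + 1), so t ≡ 4·10 = 40 ≡ 6 (mod 17).
    Then x = 11 + 13·6 = 89, valid modulo lcm(13, 17) = 221: x ≡ 89 (mod 221).
  Combine with x ≡ 1 (mod 5); new modulus lcm = 1105.
    Write x = 89 + 221·t and substitute into x ≡ 1 (mod 5): 221·t ≡ 1 − 89 = -88 (mod 5).
    Reduce coefficients mod 5: 1·t ≡ 2 (mod 5).
    So t ≡ 2 (mod 5).
    Then x = 89 + 221·2 = 531, valid modulo lcm(221, 5) = 1105: x ≡ 531 (mod 1105).
  Combine with x ≡ 0 (mod 11); new modulus lcm = 12155.
    Write x = 531 + 1105·t and substitute into x ≡ 0 (mod 11): 1105·t ≡ 0 − 531 = -531 (mod 11).
    Reduce coefficients mod 11: 5·t ≡ 8 (mod 11).
    The inverse of 5 mod 11 is 9 (since 5·9 = 45 = 4·11 + 1), so t ≡ 9·8 = 72 ≡ 6 (mod 11).
    Then x = 531 + 1105·6 = 7161, valid modulo lcm(1105, 11) = 12155: x ≡ 7161 (mod 12155).
Verify against each original: 7161 mod 13 = 11, 7161 mod 17 = 4, 7161 mod 5 = 1, 7161 mod 11 = 0.

x ≡ 7161 (mod 12155).


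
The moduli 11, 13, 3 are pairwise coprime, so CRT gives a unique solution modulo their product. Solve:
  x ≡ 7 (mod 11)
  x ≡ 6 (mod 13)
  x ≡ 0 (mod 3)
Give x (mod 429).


Moduli 11, 13, 3 are pairwise coprime; by CRT there is a unique solution modulo M = 11 · 13 · 3 = 429.
Solve pairwise, accumulating the modulus:
  Start with x ≡ 7 (mod 11).
  Combine with x ≡ 6 (mod 13): since gcd(11, 13) = 1, we get a unique residue mod 143.
    Write x = 7 + 11·t and substitute into x ≡ 6 (mod 13): 11·t ≡ 6 − 7 = -1 (mod 13).
    Reduce coefficients mod 13: 11·t ≡ 12 (mod 13).
    The inverse of 11 mod 13 is 6 (since 11·6 = 66 = 5·13 + 1), so t ≡ 6·12 = 72 ≡ 7 (mod 13).
    Then x = 7 + 11·7 = 84, valid modulo lcm(11, 13) = 143: x ≡ 84 (mod 143).
  Combine with x ≡ 0 (mod 3): since gcd(143, 3) = 1, we get a unique residue mod 429.
    Write x = 84 + 143·t and substitute into x ≡ 0 (mod 3): 143·t ≡ 0 − 84 = -84 (mod 3).
    Reduce coefficients mod 3: 2·t ≡ 0 (mod 3).
    The inverse of 2 mod 3 is 2 (since 2·2 = 4 = 1·3 + 1), so t ≡ 2·0 = 0 ≡ 0 (mod 3).
    Then x = 84 + 143·0 = 84, valid modulo lcm(143, 3) = 429: x ≡ 84 (mod 429).
Verify: 84 mod 11 = 7 ✓, 84 mod 13 = 6 ✓, 84 mod 3 = 0 ✓.

x ≡ 84 (mod 429).


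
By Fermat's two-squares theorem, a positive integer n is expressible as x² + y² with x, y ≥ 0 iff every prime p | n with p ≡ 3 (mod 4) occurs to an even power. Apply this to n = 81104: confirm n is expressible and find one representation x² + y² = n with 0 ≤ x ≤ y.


Step 1: Factor n = 81104 = 2^4 · 37 · 137.
Step 2: Check the mod-4 condition on each prime factor: 2 = 2 (special); 37 ≡ 1 (mod 4), exponent 1; 137 ≡ 1 (mod 4), exponent 1.
All primes ≡ 3 (mod 4) appear to even exponent (or don't appear), so by the two-squares theorem n IS expressible as a sum of two squares.
Step 3: Build a representation. Group n = k² · m with k = 4 and m = 37 · 137 = 5069 (a product of primes ≡ 1 (mod 4)); a representation of m scales to one of n via (k·x)² + (k·y)² = k²(x² + y²). Each prime p ≡ 1 (mod 4) is itself a sum of two squares; find a² by testing p − a² for a perfect square:
  37: 37 − 1² = 36 = 6² ⇒ 37 = 1² + 6².
  137: 137 − 1² = 136, 137 − 2² = 133, 137 − 3² = 128, 137 − 4² = 121 = 11² ⇒ 137 = 4² + 11².
  Combine using the Brahmagupta–Fibonacci identity (a² + b²)(c² + d²) = (ac − bd)² + (ad + bc)² = (ac + bd)² + (ad − bc)²:
  37 · 137 = 5069: from (1² + 6²)(4² + 11²), take (1·4 − 6·11, 1·11 + 6·4) = (4 − 66, 11 + 24) = (-62, 35); dropping signs (only squares matter) gives (62, 35); check 62² + 35² = 3844 + 1225 = 5069 ✓.
  Scale by k = 4: (4·62, 4·35) = (248, 140).
Step 4: Order so x ≤ y and verify: 140² + 248² = 19600 + 61504 = 81104 = n. ✓

n = 81104 = 140² + 248² (one valid representation with x ≤ y).


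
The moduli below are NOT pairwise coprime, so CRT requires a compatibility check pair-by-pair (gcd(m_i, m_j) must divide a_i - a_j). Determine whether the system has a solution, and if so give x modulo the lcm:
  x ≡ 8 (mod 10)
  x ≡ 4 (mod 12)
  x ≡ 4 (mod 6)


Moduli 10, 12, 6 are not pairwise coprime, so CRT works modulo lcm(m_i) when all pairwise compatibility conditions hold.
Pairwise compatibility: gcd(m_i, m_j) must divide a_i - a_j for every pair.
Merge one congruence at a time:
  Start: x ≡ 8 (mod 10).
  Combine with x ≡ 4 (mod 12): gcd(10, 12) = 2; 4 - 8 = -4, which IS divisible by 2, so compatible.
    Write x = 8 + 10·t and substitute into x ≡ 4 (mod 12): 10·t ≡ 4 − 8 = -4 (mod 12).
    Divide the congruence (and modulus) by g = 2: 5·t ≡ -2 (mod 6).
    Reduce coefficients mod 6: 5·t ≡ 4 (mod 6).
    The inverse of 5 mod 6 is 5 (since 5·5 = 25 = 4·6 + 1), so t ≡ 5·4 = 20 ≡ 2 (mod 6).
    Then x = 8 + 10·2 = 28, valid modulo lcm(10, 12) = 60: x ≡ 28 (mod 60).
  Combine with x ≡ 4 (mod 6): gcd(60, 6) = 6; 4 - 28 = -24, which IS divisible by 6, so compatible.
    Write x = 28 + 60·t and substitute into x ≡ 4 (mod 6): 60·t ≡ 4 − 28 = -24 (mod 6).
    Divide the congruence (and modulus) by g = 6: 10·t ≡ -4 (mod 1).
    Modulo 1 every t works; take t = 0.
    Then x = 28 + 60·0 = 28, valid modulo lcm(60, 6) = 60: x ≡ 28 (mod 60).
Verify: 28 mod 10 = 8, 28 mod 12 = 4, 28 mod 6 = 4.

x ≡ 28 (mod 60).


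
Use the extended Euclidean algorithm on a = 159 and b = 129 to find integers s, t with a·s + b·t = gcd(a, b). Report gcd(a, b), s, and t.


Euclidean algorithm on (159, 129) — divide until remainder is 0:
  159 = 1 · 129 + 30
  129 = 4 · 30 + 9
  30 = 3 · 9 + 3
  9 = 3 · 3 + 0
gcd(159, 129) = 3.
Track Bezout coefficients alongside the remainders: start with r₀ = 159 = a·1 + b·0 (s = 1, t = 0) and r₁ = 129 = a·0 + b·1 (s = 0, t = 1); each new remainder r_{k+1} = r_{k-1} − q_k·r_k inherits s_{k+1} = s_{k-1} − q_k·s_k, t_{k+1} = t_{k-1} − q_k·t_k, so r_k = a·s_k + b·t_k at every step:
  q = 1: r = 30, s = 1 − 1·0 = 1, t = 0 − 1·1 = -1  (check: 159·1 + 129·(-1) = 30)
  q = 4: r = 9, s = 0 − 4·1 = -4, t = 1 − 4·(-1) = 5  (check: 159·(-4) + 129·5 = 9)
  q = 3: r = 3, s = 1 − 3·(-4) = 13, t = -1 − 3·5 = -16  (check: 159·13 + 129·(-16) = 3)
The row with r = 3 (the gcd) gives the Bezout coefficients s = 13, t = -16.
Result: 159 · (13) + 129 · (-16) = 3.

gcd(159, 129) = 3; s = 13, t = -16 (check: 159·13 + 129·(-16) = 3).


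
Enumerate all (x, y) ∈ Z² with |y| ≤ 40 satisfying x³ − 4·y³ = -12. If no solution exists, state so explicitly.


The equation is x³ - 4y³ = -12. For fixed y, x³ = 4·y³ − 12, so a solution requires the RHS to be a perfect cube.
Strategy: iterate y from -40 to 40, compute RHS = 4·y³ − 12, and check whether it is a (positive or negative) perfect cube.
Check small values of y:
  y = 0: RHS = -12 is not a perfect cube.
  y = 1: RHS = -8 = (-2)³ ⇒ x = -2 works.
  y = -1: RHS = -16 is not a perfect cube.
  y = 2: RHS = 20 is not a perfect cube.
  y = -2: RHS = -44 is not a perfect cube.
  y = 3: RHS = 96 is not a perfect cube.
  y = -3: RHS = -120 is not a perfect cube.
Continuing, at y = -5: RHS = -512 = (-8)³ ⇒ x = -8 works.
Searching the remaining y in |y| ≤ 40 finds no further solutions.
Collected solutions: (-2, 1), (-8, -5).

Solutions (with |y| ≤ 40): (-2, 1), (-8, -5).


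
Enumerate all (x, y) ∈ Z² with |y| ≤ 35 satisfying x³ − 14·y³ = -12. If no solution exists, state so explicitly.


The equation is x³ - 14y³ = -12. For fixed y, x³ = 14·y³ − 12, so a solution requires the RHS to be a perfect cube.
Strategy: iterate y from -35 to 35, compute RHS = 14·y³ − 12, and check whether it is a (positive or negative) perfect cube.
Check small values of y:
  y = 0: RHS = -12 is not a perfect cube.
  y = 1: RHS = 2 is not a perfect cube.
  y = -1: RHS = -26 is not a perfect cube.
  y = 2: RHS = 100 is not a perfect cube.
  y = -2: RHS = -124 is not a perfect cube.
  y = 3: RHS = 366 is not a perfect cube.
  y = -3: RHS = -390 is not a perfect cube.
Continuing the search up to |y| = 35 finds no solutions either.
No (x, y) in the scanned range satisfies the equation.

No integer solutions with |y| ≤ 35.


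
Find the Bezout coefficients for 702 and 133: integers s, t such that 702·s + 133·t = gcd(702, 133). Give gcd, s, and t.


Euclidean algorithm on (702, 133) — divide until remainder is 0:
  702 = 5 · 133 + 37
  133 = 3 · 37 + 22
  37 = 1 · 22 + 15
  22 = 1 · 15 + 7
  15 = 2 · 7 + 1
  7 = 7 · 1 + 0
gcd(702, 133) = 1.
Track Bezout coefficients alongside the remainders: start with r₀ = 702 = a·1 + b·0 (s = 1, t = 0) and r₁ = 133 = a·0 + b·1 (s = 0, t = 1); each new remainder r_{k+1} = r_{k-1} − q_k·r_k inherits s_{k+1} = s_{k-1} − q_k·s_k, t_{k+1} = t_{k-1} − q_k·t_k, so r_k = a·s_k + b·t_k at every step:
  q = 5: r = 37, s = 1 − 5·0 = 1, t = 0 − 5·1 = -5  (check: 702·1 + 133·(-5) = 37)
  q = 3: r = 22, s = 0 − 3·1 = -3, t = 1 − 3·(-5) = 16  (check: 702·(-3) + 133·16 = 22)
  q = 1: r = 15, s = 1 − 1·(-3) = 4, t = -5 − 1·16 = -21  (check: 702·4 + 133·(-21) = 15)
  q = 1: r = 7, s = -3 − 1·4 = -7, t = 16 − 1·(-21) = 37  (check: 702·(-7) + 133·37 = 7)
  q = 2: r = 1, s = 4 − 2·(-7) = 18, t = -21 − 2·37 = -95  (check: 702·18 + 133·(-95) = 1)
The row with r = 1 (the gcd) gives the Bezout coefficients s = 18, t = -95.
Result: 702 · (18) + 133 · (-95) = 1.

gcd(702, 133) = 1; s = 18, t = -95 (check: 702·18 + 133·(-95) = 1).


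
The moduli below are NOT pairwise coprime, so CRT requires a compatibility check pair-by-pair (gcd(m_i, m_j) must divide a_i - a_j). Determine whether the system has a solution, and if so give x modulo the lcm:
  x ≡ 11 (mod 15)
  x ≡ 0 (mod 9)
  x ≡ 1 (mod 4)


Moduli 15, 9, 4 are not pairwise coprime, so CRT works modulo lcm(m_i) when all pairwise compatibility conditions hold.
Pairwise compatibility: gcd(m_i, m_j) must divide a_i - a_j for every pair.
Merge one congruence at a time:
  Start: x ≡ 11 (mod 15).
  Combine with x ≡ 0 (mod 9): gcd(15, 9) = 3, and 0 - 11 = -11 is NOT divisible by 3.
    ⇒ system is inconsistent (no integer solution).

No solution (the system is inconsistent).


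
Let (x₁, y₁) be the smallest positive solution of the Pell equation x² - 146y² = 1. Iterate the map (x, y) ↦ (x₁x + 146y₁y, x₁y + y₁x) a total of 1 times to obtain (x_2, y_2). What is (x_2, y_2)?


Step 1: Find the fundamental solution (x₁, y₁) of x² - 146y² = 1.
  Expand √146 as a continued fraction. a₀ = ⌊√146⌋ = 12; iterate m_{k+1} = d_k·a_k − m_k, d_{k+1} = (146 − m_{k+1}²)/d_k, a_{k+1} = ⌊(a₀ + m_{k+1})/d_{k+1}⌋ (starting m₀ = 0, d₀ = 1), with convergents p_k = a_k·p_{k-1} + p_{k-2}, q_k = a_k·q_{k-1} + q_{k-2} (p₋₁ = 1, q₋₁ = 0):
  k = 0: a₀ = 12; p₀/q₀ = 12/1; p₀² − 146·q₀² = 144 − 146 = -2.
  k = 1: m = 12, d = 2, a = ⌊(12 + 12)/2⌋ = 12; p/q = (12·12 + 1)/(12·1 + 0) = 145/12; p² − 146·q² = 21025 − 21024 = 1.
  The first convergent with p² − 146·q² = 1 gives the fundamental solution (x₁, y₁) = (145, 12).
Step 2: Apply the recurrence (x_{n+1}, y_{n+1}) = (x₁x_n + 146y₁y_n, x₁y_n + y₁x_n) repeatedly.
  From (x_1, y_1) = (145, 12): x_2 = 145·145 + 146·12·12 = 42049; y_2 = 145·12 + 12·145 = 3480.
Step 3: Verify x_2² - 146·y_2² = 1768118401 - 1768118400 = 1 (should be 1). ✓

(x_1, y_1) = (145, 12); (x_2, y_2) = (42049, 3480).


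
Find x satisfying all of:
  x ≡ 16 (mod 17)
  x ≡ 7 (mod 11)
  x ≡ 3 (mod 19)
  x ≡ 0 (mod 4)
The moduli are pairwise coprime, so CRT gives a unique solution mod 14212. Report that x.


Product of moduli M = 17 · 11 · 19 · 4 = 14212.
Merge one congruence at a time:
  Start: x ≡ 16 (mod 17).
  Combine with x ≡ 7 (mod 11); new modulus lcm = 187.
    Write x = 16 + 17·t and substitute into x ≡ 7 (mod 11): 17·t ≡ 7 − 16 = -9 (mod 11).
    Reduce coefficients mod 11: 6·t ≡ 2 (mod 11).
    The inverse of 6 mod 11 is 2 (since 6·2 = 12 = 1·11 + 1), so t ≡ 2·2 = 4 ≡ 4 (mod 11).
    Then x = 16 + 17·4 = 84, valid modulo lcm(17, 11) = 187: x ≡ 84 (mod 187).
  Combine with x ≡ 3 (mod 19); new modulus lcm = 3553.
    Write x = 84 + 187·t and substitute into x ≡ 3 (mod 19): 187·t ≡ 3 − 84 = -81 (mod 19).
    Reduce coefficients mod 19: 16·t ≡ 14 (mod 19).
    The inverse of 16 mod 19 is 6 (since 16·6 = 96 = 5·19 + 1), so t ≡ 6·14 = 84 ≡ 8 (mod 19).
    Then x = 84 + 187·8 = 1580, valid modulo lcm(187, 19) = 3553: x ≡ 1580 (mod 3553).
  Combine with x ≡ 0 (mod 4); new modulus lcm = 14212.
    Write x = 1580 + 3553·t and substitute into x ≡ 0 (mod 4): 3553·t ≡ 0 − 1580 = -1580 (mod 4).
    Reduce coefficients mod 4: 1·t ≡ 0 (mod 4).
    So t ≡ 0 (mod 4).
    Then x = 1580 + 3553·0 = 1580, valid modulo lcm(3553, 4) = 14212: x ≡ 1580 (mod 14212).
Verify against each original: 1580 mod 17 = 16, 1580 mod 11 = 7, 1580 mod 19 = 3, 1580 mod 4 = 0.

x ≡ 1580 (mod 14212).


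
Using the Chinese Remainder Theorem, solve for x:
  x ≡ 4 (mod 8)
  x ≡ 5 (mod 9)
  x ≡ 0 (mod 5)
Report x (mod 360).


Moduli 8, 9, 5 are pairwise coprime; by CRT there is a unique solution modulo M = 8 · 9 · 5 = 360.
Solve pairwise, accumulating the modulus:
  Start with x ≡ 4 (mod 8).
  Combine with x ≡ 5 (mod 9): since gcd(8, 9) = 1, we get a unique residue mod 72.
    Write x = 4 + 8·t and substitute into x ≡ 5 (mod 9): 8·t ≡ 5 − 4 = 1 (mod 9).
    The inverse of 8 mod 9 is 8 (since 8·8 = 64 = 7·9 + 1), so t ≡ 8·1 = 8 ≡ 8 (mod 9).
    Then x = 4 + 8·8 = 68, valid modulo lcm(8, 9) = 72: x ≡ 68 (mod 72).
  Combine with x ≡ 0 (mod 5): since gcd(72, 5) = 1, we get a unique residue mod 360.
    Write x = 68 + 72·t and substitute into x ≡ 0 (mod 5): 72·t ≡ 0 − 68 = -68 (mod 5).
    Reduce coefficients mod 5: 2·t ≡ 2 (mod 5).
    The inverse of 2 mod 5 is 3 (since 2·3 = 6 = 1·5 + 1), so t ≡ 3·2 = 6 ≡ 1 (mod 5).
    Then x = 68 + 72·1 = 140, valid modulo lcm(72, 5) = 360: x ≡ 140 (mod 360).
Verify: 140 mod 8 = 4 ✓, 140 mod 9 = 5 ✓, 140 mod 5 = 0 ✓.

x ≡ 140 (mod 360).


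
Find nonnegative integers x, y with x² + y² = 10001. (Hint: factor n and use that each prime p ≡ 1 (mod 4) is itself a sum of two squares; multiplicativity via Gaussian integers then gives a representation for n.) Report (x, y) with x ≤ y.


Step 1: Factor n = 10001 = 73 · 137.
Step 2: Check the mod-4 condition on each prime factor: 73 ≡ 1 (mod 4), exponent 1; 137 ≡ 1 (mod 4), exponent 1.
All primes ≡ 3 (mod 4) appear to even exponent (or don't appear), so by the two-squares theorem n IS expressible as a sum of two squares.
Step 3: Build a representation. Here n = 73 · 137 is a product of primes ≡ 1 (mod 4). Each prime p ≡ 1 (mod 4) is itself a sum of two squares; find a² by testing p − a² for a perfect square:
  73: 73 − 1² = 72, 73 − 2² = 69, 73 − 3² = 64 = 8² ⇒ 73 = 3² + 8².
  137: 137 − 1² = 136, 137 − 2² = 133, 137 − 3² = 128, 137 − 4² = 121 = 11² ⇒ 137 = 4² + 11².
  Combine using the Brahmagupta–Fibonacci identity (a² + b²)(c² + d²) = (ac − bd)² + (ad + bc)² = (ac + bd)² + (ad − bc)²:
  73 · 137 = 10001: from (3² + 8²)(4² + 11²), take (3·4 − 8·11, 3·11 + 8·4) = (12 − 88, 33 + 32) = (-76, 65); dropping signs (only squares matter) gives (76, 65); check 76² + 65² = 5776 + 4225 = 10001 ✓.
Step 4: Order so x ≤ y and verify: 65² + 76² = 4225 + 5776 = 10001 = n. ✓

n = 10001 = 65² + 76² (one valid representation with x ≤ y).


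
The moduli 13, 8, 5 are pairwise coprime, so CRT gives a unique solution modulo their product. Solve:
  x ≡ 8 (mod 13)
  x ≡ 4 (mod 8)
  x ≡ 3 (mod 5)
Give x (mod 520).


Moduli 13, 8, 5 are pairwise coprime; by CRT there is a unique solution modulo M = 13 · 8 · 5 = 520.
Solve pairwise, accumulating the modulus:
  Start with x ≡ 8 (mod 13).
  Combine with x ≡ 4 (mod 8): since gcd(13, 8) = 1, we get a unique residue mod 104.
    Write x = 8 + 13·t and substitute into x ≡ 4 (mod 8): 13·t ≡ 4 − 8 = -4 (mod 8).
    Reduce coefficients mod 8: 5·t ≡ 4 (mod 8).
    The inverse of 5 mod 8 is 5 (since 5·5 = 25 = 3·8 + 1), so t ≡ 5·4 = 20 ≡ 4 (mod 8).
    Then x = 8 + 13·4 = 60, valid modulo lcm(13, 8) = 104: x ≡ 60 (mod 104).
  Combine with x ≡ 3 (mod 5): since gcd(104, 5) = 1, we get a unique residue mod 520.
    Write x = 60 + 104·t and substitute into x ≡ 3 (mod 5): 104·t ≡ 3 − 60 = -57 (mod 5).
    Reduce coefficients mod 5: 4·t ≡ 3 (mod 5).
    The inverse of 4 mod 5 is 4 (since 4·4 = 16 = 3·5 + 1), so t ≡ 4·3 = 12 ≡ 2 (mod 5).
    Then x = 60 + 104·2 = 268, valid modulo lcm(104, 5) = 520: x ≡ 268 (mod 520).
Verify: 268 mod 13 = 8 ✓, 268 mod 8 = 4 ✓, 268 mod 5 = 3 ✓.

x ≡ 268 (mod 520).


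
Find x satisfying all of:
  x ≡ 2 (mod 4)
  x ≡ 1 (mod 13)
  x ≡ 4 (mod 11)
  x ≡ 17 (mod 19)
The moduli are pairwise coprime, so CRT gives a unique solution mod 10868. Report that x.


Product of moduli M = 4 · 13 · 11 · 19 = 10868.
Merge one congruence at a time:
  Start: x ≡ 2 (mod 4).
  Combine with x ≡ 1 (mod 13); new modulus lcm = 52.
    Write x = 2 + 4·t and substitute into x ≡ 1 (mod 13): 4·t ≡ 1 − 2 = -1 (mod 13).
    Reduce coefficients mod 13: 4·t ≡ 12 (mod 13).
    The inverse of 4 mod 13 is 10 (since 4·10 = 40 = 3·13 + 1), so t ≡ 10·12 = 120 ≡ 3 (mod 13).
    Then x = 2 + 4·3 = 14, valid modulo lcm(4, 13) = 52: x ≡ 14 (mod 52).
  Combine with x ≡ 4 (mod 11); new modulus lcm = 572.
    Write x = 14 + 52·t and substitute into x ≡ 4 (mod 11): 52·t ≡ 4 − 14 = -10 (mod 11).
    Reduce coefficients mod 11: 8·t ≡ 1 (mod 11).
    The inverse of 8 mod 11 is 7 (since 8·7 = 56 = 5·11 + 1), so t ≡ 7·1 = 7 ≡ 7 (mod 11).
    Then x = 14 + 52·7 = 378, valid modulo lcm(52, 11) = 572: x ≡ 378 (mod 572).
  Combine with x ≡ 17 (mod 19); new modulus lcm = 10868.
    Write x = 378 + 572·t and substitute into x ≡ 17 (mod 19): 572·t ≡ 17 − 378 = -361 (mod 19).
    Reduce coefficients mod 19: 2·t ≡ 0 (mod 19).
    The inverse of 2 mod 19 is 10 (since 2·10 = 20 = 1·19 + 1), so t ≡ 10·0 = 0 ≡ 0 (mod 19).
    Then x = 378 + 572·0 = 378, valid modulo lcm(572, 19) = 10868: x ≡ 378 (mod 10868).
Verify against each original: 378 mod 4 = 2, 378 mod 13 = 1, 378 mod 11 = 4, 378 mod 19 = 17.

x ≡ 378 (mod 10868).


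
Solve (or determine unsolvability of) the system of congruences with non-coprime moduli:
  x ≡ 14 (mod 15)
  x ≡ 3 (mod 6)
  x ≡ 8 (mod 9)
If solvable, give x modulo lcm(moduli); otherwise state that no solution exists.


Moduli 15, 6, 9 are not pairwise coprime, so CRT works modulo lcm(m_i) when all pairwise compatibility conditions hold.
Pairwise compatibility: gcd(m_i, m_j) must divide a_i - a_j for every pair.
Merge one congruence at a time:
  Start: x ≡ 14 (mod 15).
  Combine with x ≡ 3 (mod 6): gcd(15, 6) = 3, and 3 - 14 = -11 is NOT divisible by 3.
    ⇒ system is inconsistent (no integer solution).

No solution (the system is inconsistent).


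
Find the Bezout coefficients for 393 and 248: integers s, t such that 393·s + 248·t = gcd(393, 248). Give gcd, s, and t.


Euclidean algorithm on (393, 248) — divide until remainder is 0:
  393 = 1 · 248 + 145
  248 = 1 · 145 + 103
  145 = 1 · 103 + 42
  103 = 2 · 42 + 19
  42 = 2 · 19 + 4
  19 = 4 · 4 + 3
  4 = 1 · 3 + 1
  3 = 3 · 1 + 0
gcd(393, 248) = 1.
Track Bezout coefficients alongside the remainders: start with r₀ = 393 = a·1 + b·0 (s = 1, t = 0) and r₁ = 248 = a·0 + b·1 (s = 0, t = 1); each new remainder r_{k+1} = r_{k-1} − q_k·r_k inherits s_{k+1} = s_{k-1} − q_k·s_k, t_{k+1} = t_{k-1} − q_k·t_k, so r_k = a·s_k + b·t_k at every step:
  q = 1: r = 145, s = 1 − 1·0 = 1, t = 0 − 1·1 = -1  (check: 393·1 + 248·(-1) = 145)
  q = 1: r = 103, s = 0 − 1·1 = -1, t = 1 − 1·(-1) = 2  (check: 393·(-1) + 248·2 = 103)
  q = 1: r = 42, s = 1 − 1·(-1) = 2, t = -1 − 1·2 = -3  (check: 393·2 + 248·(-3) = 42)
  q = 2: r = 19, s = -1 − 2·2 = -5, t = 2 − 2·(-3) = 8  (check: 393·(-5) + 248·8 = 19)
  q = 2: r = 4, s = 2 − 2·(-5) = 12, t = -3 − 2·8 = -19  (check: 393·12 + 248·(-19) = 4)
  q = 4: r = 3, s = -5 − 4·12 = -53, t = 8 − 4·(-19) = 84  (check: 393·(-53) + 248·84 = 3)
  q = 1: r = 1, s = 12 − 1·(-53) = 65, t = -19 − 1·84 = -103  (check: 393·65 + 248·(-103) = 1)
The row with r = 1 (the gcd) gives the Bezout coefficients s = 65, t = -103.
Result: 393 · (65) + 248 · (-103) = 1.

gcd(393, 248) = 1; s = 65, t = -103 (check: 393·65 + 248·(-103) = 1).


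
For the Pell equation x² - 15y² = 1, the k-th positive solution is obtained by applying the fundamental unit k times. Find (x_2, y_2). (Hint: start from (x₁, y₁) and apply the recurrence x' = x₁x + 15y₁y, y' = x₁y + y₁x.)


Step 1: Find the fundamental solution (x₁, y₁) of x² - 15y² = 1.
  Expand √15 as a continued fraction. a₀ = ⌊√15⌋ = 3; iterate m_{k+1} = d_k·a_k − m_k, d_{k+1} = (15 − m_{k+1}²)/d_k, a_{k+1} = ⌊(a₀ + m_{k+1})/d_{k+1}⌋ (starting m₀ = 0, d₀ = 1), with convergents p_k = a_k·p_{k-1} + p_{k-2}, q_k = a_k·q_{k-1} + q_{k-2} (p₋₁ = 1, q₋₁ = 0):
  k = 0: a₀ = 3; p₀/q₀ = 3/1; p₀² − 15·q₀² = 9 − 15 = -6.
  k = 1: m = 3, d = 6, a = ⌊(3 + 3)/6⌋ = 1; p/q = (1·3 + 1)/(1·1 + 0) = 4/1; p² − 15·q² = 16 − 15 = 1.
  The first convergent with p² − 15·q² = 1 gives the fundamental solution (x₁, y₁) = (4, 1).
Step 2: Apply the recurrence (x_{n+1}, y_{n+1}) = (x₁x_n + 15y₁y_n, x₁y_n + y₁x_n) repeatedly.
  From (x_1, y_1) = (4, 1): x_2 = 4·4 + 15·1·1 = 31; y_2 = 4·1 + 1·4 = 8.
Step 3: Verify x_2² - 15·y_2² = 961 - 960 = 1 (should be 1). ✓

(x_1, y_1) = (4, 1); (x_2, y_2) = (31, 8).


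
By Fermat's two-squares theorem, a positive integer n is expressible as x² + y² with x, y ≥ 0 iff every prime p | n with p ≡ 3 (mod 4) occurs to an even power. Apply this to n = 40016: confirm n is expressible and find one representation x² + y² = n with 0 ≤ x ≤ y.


Step 1: Factor n = 40016 = 2^4 · 41 · 61.
Step 2: Check the mod-4 condition on each prime factor: 2 = 2 (special); 41 ≡ 1 (mod 4), exponent 1; 61 ≡ 1 (mod 4), exponent 1.
All primes ≡ 3 (mod 4) appear to even exponent (or don't appear), so by the two-squares theorem n IS expressible as a sum of two squares.
Step 3: Build a representation. Group n = k² · m with k = 4 and m = 41 · 61 = 2501 (a product of primes ≡ 1 (mod 4)); a representation of m scales to one of n via (k·x)² + (k·y)² = k²(x² + y²). Each prime p ≡ 1 (mod 4) is itself a sum of two squares; find a² by testing p − a² for a perfect square:
  41: 41 − 1² = 40, 41 − 2² = 37, 41 − 3² = 32, 41 − 4² = 25 = 5² ⇒ 41 = 4² + 5².
  61: 61 − 1² = 60, 61 − 2² = 57, 61 − 3² = 52, 61 − 4² = 45, 61 − 5² = 36 = 6² ⇒ 61 = 5² + 6².
  Combine using the Brahmagupta–Fibonacci identity (a² + b²)(c² + d²) = (ac − bd)² + (ad + bc)² = (ac + bd)² + (ad − bc)²:
  41 · 61 = 2501: from (4² + 5²)(5² + 6²), take (4·5 − 5·6, 4·6 + 5·5) = (20 − 30, 24 + 25) = (-10, 49); dropping signs (only squares matter) gives (10, 49); check 10² + 49² = 100 + 2401 = 2501 ✓.
  Scale by k = 4: (4·10, 4·49) = (40, 196).
Step 4: Order so x ≤ y and verify: 40² + 196² = 1600 + 38416 = 40016 = n. ✓

n = 40016 = 40² + 196² (one valid representation with x ≤ y).


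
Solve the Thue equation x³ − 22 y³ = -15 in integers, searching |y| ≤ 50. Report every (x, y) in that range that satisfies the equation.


The equation is x³ - 22y³ = -15. For fixed y, x³ = 22·y³ − 15, so a solution requires the RHS to be a perfect cube.
Strategy: iterate y from -50 to 50, compute RHS = 22·y³ − 15, and check whether it is a (positive or negative) perfect cube.
Check small values of y:
  y = 0: RHS = -15 is not a perfect cube.
  y = 1: RHS = 7 is not a perfect cube.
  y = -1: RHS = -37 is not a perfect cube.
  y = 2: RHS = 161 is not a perfect cube.
  y = -2: RHS = -191 is not a perfect cube.
  y = 3: RHS = 579 is not a perfect cube.
  y = -3: RHS = -609 is not a perfect cube.
Continuing the search up to |y| = 50 finds no solutions either.
No (x, y) in the scanned range satisfies the equation.

No integer solutions with |y| ≤ 50.


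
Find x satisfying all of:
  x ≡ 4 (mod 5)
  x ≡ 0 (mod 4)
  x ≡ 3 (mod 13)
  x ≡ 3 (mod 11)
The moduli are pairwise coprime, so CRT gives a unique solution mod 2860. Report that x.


Product of moduli M = 5 · 4 · 13 · 11 = 2860.
Merge one congruence at a time:
  Start: x ≡ 4 (mod 5).
  Combine with x ≡ 0 (mod 4); new modulus lcm = 20.
    Write x = 4 + 5·t and substitute into x ≡ 0 (mod 4): 5·t ≡ 0 − 4 = -4 (mod 4).
    Reduce coefficients mod 4: 1·t ≡ 0 (mod 4).
    So t ≡ 0 (mod 4).
    Then x = 4 + 5·0 = 4, valid modulo lcm(5, 4) = 20: x ≡ 4 (mod 20).
  Combine with x ≡ 3 (mod 13); new modulus lcm = 260.
    Write x = 4 + 20·t and substitute into x ≡ 3 (mod 13): 20·t ≡ 3 − 4 = -1 (mod 13).
    Reduce coefficients mod 13: 7·t ≡ 12 (mod 13).
    The inverse of 7 mod 13 is 2 (since 7·2 = 14 = 1·13 + 1), so t ≡ 2·12 = 24 ≡ 11 (mod 13).
    Then x = 4 + 20·11 = 224, valid modulo lcm(20, 13) = 260: x ≡ 224 (mod 260).
  Combine with x ≡ 3 (mod 11); new modulus lcm = 2860.
    Write x = 224 + 260·t and substitute into x ≡ 3 (mod 11): 260·t ≡ 3 − 224 = -221 (mod 11).
    Reduce coefficients mod 11: 7·t ≡ 10 (mod 11).
    The inverse of 7 mod 11 is 8 (since 7·8 = 56 = 5·11 + 1), so t ≡ 8·10 = 80 ≡ 3 (mod 11).
    Then x = 224 + 260·3 = 1004, valid modulo lcm(260, 11) = 2860: x ≡ 1004 (mod 2860).
Verify against each original: 1004 mod 5 = 4, 1004 mod 4 = 0, 1004 mod 13 = 3, 1004 mod 11 = 3.

x ≡ 1004 (mod 2860).


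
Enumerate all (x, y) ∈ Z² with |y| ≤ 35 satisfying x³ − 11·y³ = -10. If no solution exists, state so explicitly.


The equation is x³ - 11y³ = -10. For fixed y, x³ = 11·y³ − 10, so a solution requires the RHS to be a perfect cube.
Strategy: iterate y from -35 to 35, compute RHS = 11·y³ − 10, and check whether it is a (positive or negative) perfect cube.
Check small values of y:
  y = 0: RHS = -10 is not a perfect cube.
  y = 1: RHS = 1 = (1)³ ⇒ x = 1 works.
  y = -1: RHS = -21 is not a perfect cube.
  y = 2: RHS = 78 is not a perfect cube.
  y = -2: RHS = -98 is not a perfect cube.
  y = 3: RHS = 287 is not a perfect cube.
  y = -3: RHS = -307 is not a perfect cube.
Continuing the search up to |y| = 35 finds no further solutions beyond those listed.
Collected solutions: (1, 1).

Solutions (with |y| ≤ 35): (1, 1).


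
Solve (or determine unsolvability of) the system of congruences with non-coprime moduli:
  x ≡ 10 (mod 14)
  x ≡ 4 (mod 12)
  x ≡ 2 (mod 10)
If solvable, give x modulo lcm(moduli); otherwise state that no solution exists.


Moduli 14, 12, 10 are not pairwise coprime, so CRT works modulo lcm(m_i) when all pairwise compatibility conditions hold.
Pairwise compatibility: gcd(m_i, m_j) must divide a_i - a_j for every pair.
Merge one congruence at a time:
  Start: x ≡ 10 (mod 14).
  Combine with x ≡ 4 (mod 12): gcd(14, 12) = 2; 4 - 10 = -6, which IS divisible by 2, so compatible.
    Write x = 10 + 14·t and substitute into x ≡ 4 (mod 12): 14·t ≡ 4 − 10 = -6 (mod 12).
    Divide the congruence (and modulus) by g = 2: 7·t ≡ -3 (mod 6).
    Reduce coefficients mod 6: 1·t ≡ 3 (mod 6).
    So t ≡ 3 (mod 6).
    Then x = 10 + 14·3 = 52, valid modulo lcm(14, 12) = 84: x ≡ 52 (mod 84).
  Combine with x ≡ 2 (mod 10): gcd(84, 10) = 2; 2 - 52 = -50, which IS divisible by 2, so compatible.
    Write x = 52 + 84·t and substitute into x ≡ 2 (mod 10): 84·t ≡ 2 − 52 = -50 (mod 10).
    Divide the congruence (and modulus) by g = 2: 42·t ≡ -25 (mod 5).
    Reduce coefficients mod 5: 2·t ≡ 0 (mod 5).
    The inverse of 2 mod 5 is 3 (since 2·3 = 6 = 1·5 + 1), so t ≡ 3·0 = 0 ≡ 0 (mod 5).
    Then x = 52 + 84·0 = 52, valid modulo lcm(84, 10) = 420: x ≡ 52 (mod 420).
Verify: 52 mod 14 = 10, 52 mod 12 = 4, 52 mod 10 = 2.

x ≡ 52 (mod 420).


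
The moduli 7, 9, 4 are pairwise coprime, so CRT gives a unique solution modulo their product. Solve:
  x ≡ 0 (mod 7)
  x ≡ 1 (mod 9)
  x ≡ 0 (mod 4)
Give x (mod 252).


Moduli 7, 9, 4 are pairwise coprime; by CRT there is a unique solution modulo M = 7 · 9 · 4 = 252.
Solve pairwise, accumulating the modulus:
  Start with x ≡ 0 (mod 7).
  Combine with x ≡ 1 (mod 9): since gcd(7, 9) = 1, we get a unique residue mod 63.
    Write x = 0 + 7·t and substitute into x ≡ 1 (mod 9): 7·t ≡ 1 − 0 = 1 (mod 9).
    The inverse of 7 mod 9 is 4 (since 7·4 = 28 = 3·9 + 1), so t ≡ 4·1 = 4 ≡ 4 (mod 9).
    Then x = 0 + 7·4 = 28, valid modulo lcm(7, 9) = 63: x ≡ 28 (mod 63).
  Combine with x ≡ 0 (mod 4): since gcd(63, 4) = 1, we get a unique residue mod 252.
    Write x = 28 + 63·t and substitute into x ≡ 0 (mod 4): 63·t ≡ 0 − 28 = -28 (mod 4).
    Reduce coefficients mod 4: 3·t ≡ 0 (mod 4).
    The inverse of 3 mod 4 is 3 (since 3·3 = 9 = 2·4 + 1), so t ≡ 3·0 = 0 ≡ 0 (mod 4).
    Then x = 28 + 63·0 = 28, valid modulo lcm(63, 4) = 252: x ≡ 28 (mod 252).
Verify: 28 mod 7 = 0 ✓, 28 mod 9 = 1 ✓, 28 mod 4 = 0 ✓.

x ≡ 28 (mod 252).
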